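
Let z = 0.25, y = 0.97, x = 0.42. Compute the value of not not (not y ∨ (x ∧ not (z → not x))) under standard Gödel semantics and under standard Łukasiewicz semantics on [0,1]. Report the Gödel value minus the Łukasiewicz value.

0.97

Gödel evaluation:
  not y: Gödel ¬ of 0.97 = 0 (operand ≠ 0)
  not x: Gödel ¬ of 0.42 = 0 (operand ≠ 0)
  (z → not x): 0.25 > 0, so result = 0
  not (z → not x): Gödel ¬ of 0 = 1 (operand is 0)
  (x ∧ not (z → not x)) = min(0.42, 1) = 0.42
  (not y ∨ (x ∧ not (z → not x))) = max(0, 0.42) = 0.42
  not (not y ∨ (x ∧ not (z → not x))): Gödel ¬ of 0.42 = 0 (operand ≠ 0)
  not not (not y ∨ (x ∧ not (z → not x))): Gödel ¬ of 0 = 1 (operand is 0)
  Gödel value = 1
Łukasiewicz evaluation:
  not y: Łukasiewicz ¬ gives 1 − 0.97 = 0.03
  not x: Łukasiewicz ¬ gives 1 − 0.42 = 0.58
  (z → not x): min(1, 1 − 0.25 + 0.58) = 1
  not (z → not x): Łukasiewicz ¬ gives 1 − 1 = 0
  (x ∧ not (z → not x)) = min(0.42, 0) = 0
  (not y ∨ (x ∧ not (z → not x))) = max(0.03, 0) = 0.03
  not (not y ∨ (x ∧ not (z → not x))): Łukasiewicz ¬ gives 1 − 0.03 = 0.97
  not not (not y ∨ (x ∧ not (z → not x))): Łukasiewicz ¬ gives 1 − 0.97 = 0.03
  Łukasiewicz value = 0.03
Difference: 1 − 0.03 = 0.97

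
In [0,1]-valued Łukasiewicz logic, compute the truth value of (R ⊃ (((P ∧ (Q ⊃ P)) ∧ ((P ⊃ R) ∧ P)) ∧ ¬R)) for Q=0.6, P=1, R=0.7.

(Q ⊃ P): min(1, 1 − 0.6 + 1) = 1
(P ∧ (Q ⊃ P)) = min(1, 1) = 1
(P ⊃ R): min(1, 1 − 1 + 0.7) = 0.7
((P ⊃ R) ∧ P) = min(0.7, 1) = 0.7
((P ∧ (Q ⊃ P)) ∧ ((P ⊃ R) ∧ P)) = min(1, 0.7) = 0.7
¬R: Łukasiewicz ¬ gives 1 − 0.7 = 0.3
(((P ∧ (Q ⊃ P)) ∧ ((P ⊃ R) ∧ P)) ∧ ¬R) = min(0.7, 0.3) = 0.3
(R ⊃ (((P ∧ (Q ⊃ P)) ∧ ((P ⊃ R) ∧ P)) ∧ ¬R)): min(1, 1 − 0.7 + 0.3) = 0.6

0.60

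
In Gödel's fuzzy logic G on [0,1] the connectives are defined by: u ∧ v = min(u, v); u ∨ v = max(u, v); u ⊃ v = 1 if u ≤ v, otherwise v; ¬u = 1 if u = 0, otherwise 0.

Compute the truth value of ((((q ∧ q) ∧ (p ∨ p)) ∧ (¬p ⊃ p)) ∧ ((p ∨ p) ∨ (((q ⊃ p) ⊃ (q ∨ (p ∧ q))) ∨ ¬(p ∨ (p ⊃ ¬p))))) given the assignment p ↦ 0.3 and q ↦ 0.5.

0.30

(q ∧ q) = min(0.5, 0.5) = 0.5
(p ∨ p) = max(0.3, 0.3) = 0.3
((q ∧ q) ∧ (p ∨ p)) = min(0.5, 0.3) = 0.3
¬p: Gödel ¬ of 0.3 = 0 (operand ≠ 0)
(¬p ⊃ p): 0 ≤ 0.3, so result = 1
(((q ∧ q) ∧ (p ∨ p)) ∧ (¬p ⊃ p)) = min(0.3, 1) = 0.3
(p ∨ p) = max(0.3, 0.3) = 0.3
(q ⊃ p): 0.5 > 0.3, so result = 0.3
(p ∧ q) = min(0.3, 0.5) = 0.3
(q ∨ (p ∧ q)) = max(0.5, 0.3) = 0.5
((q ⊃ p) ⊃ (q ∨ (p ∧ q))): 0.3 ≤ 0.5, so result = 1
¬p: Gödel ¬ of 0.3 = 0 (operand ≠ 0)
(p ⊃ ¬p): 0.3 > 0, so result = 0
(p ∨ (p ⊃ ¬p)) = max(0.3, 0) = 0.3
¬(p ∨ (p ⊃ ¬p)): Gödel ¬ of 0.3 = 0 (operand ≠ 0)
(((q ⊃ p) ⊃ (q ∨ (p ∧ q))) ∨ ¬(p ∨ (p ⊃ ¬p))) = max(1, 0) = 1
((p ∨ p) ∨ (((q ⊃ p) ⊃ (q ∨ (p ∧ q))) ∨ ¬(p ∨ (p ⊃ ¬p)))) = max(0.3, 1) = 1
((((q ∧ q) ∧ (p ∨ p)) ∧ (¬p ⊃ p)) ∧ ((p ∨ p) ∨ (((q ⊃ p) ⊃ (q ∨ (p ∧ q))) ∨ ¬(p ∨ (p ⊃ ¬p))))) = min(0.3, 1) = 0.3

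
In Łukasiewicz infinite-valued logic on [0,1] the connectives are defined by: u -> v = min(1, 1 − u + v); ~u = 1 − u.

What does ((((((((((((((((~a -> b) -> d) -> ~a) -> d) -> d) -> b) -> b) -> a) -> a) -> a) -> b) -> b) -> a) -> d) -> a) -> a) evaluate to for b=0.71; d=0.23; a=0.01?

~a: Łukasiewicz ¬ gives 1 − 0.01 = 0.99
(~a -> b): min(1, 1 − 0.99 + 0.71) = 0.72
((~a -> b) -> d): min(1, 1 − 0.72 + 0.23) = 0.51
~a: Łukasiewicz ¬ gives 1 − 0.01 = 0.99
(((~a -> b) -> d) -> ~a): min(1, 1 − 0.51 + 0.99) = 1
((((~a -> b) -> d) -> ~a) -> d): min(1, 1 − 1 + 0.23) = 0.23
(((((~a -> b) -> d) -> ~a) -> d) -> d): min(1, 1 − 0.23 + 0.23) = 1
((((((~a -> b) -> d) -> ~a) -> d) -> d) -> b): min(1, 1 − 1 + 0.71) = 0.71
(((((((~a -> b) -> d) -> ~a) -> d) -> d) -> b) -> b): min(1, 1 − 0.71 + 0.71) = 1
((((((((~a -> b) -> d) -> ~a) -> d) -> d) -> b) -> b) -> a): min(1, 1 − 1 + 0.01) = 0.01
(((((((((~a -> b) -> d) -> ~a) -> d) -> d) -> b) -> b) -> a) -> a): min(1, 1 − 0.01 + 0.01) = 1
((((((((((~a -> b) -> d) -> ~a) -> d) -> d) -> b) -> b) -> a) -> a) -> a): min(1, 1 − 1 + 0.01) = 0.01
(((((((((((~a -> b) -> d) -> ~a) -> d) -> d) -> b) -> b) -> a) -> a) -> a) -> b): min(1, 1 − 0.01 + 0.71) = 1
((((((((((((~a -> b) -> d) -> ~a) -> d) -> d) -> b) -> b) -> a) -> a) -> a) -> b) -> b): min(1, 1 − 1 + 0.71) = 0.71
(((((((((((((~a -> b) -> d) -> ~a) -> d) -> d) -> b) -> b) -> a) -> a) -> a) -> b) -> b) -> a): min(1, 1 − 0.71 + 0.01) = 0.3
((((((((((((((~a -> b) -> d) -> ~a) -> d) -> d) -> b) -> b) -> a) -> a) -> a) -> b) -> b) -> a) -> d): min(1, 1 − 0.3 + 0.23) = 0.93
(((((((((((((((~a -> b) -> d) -> ~a) -> d) -> d) -> b) -> b) -> a) -> a) -> a) -> b) -> b) -> a) -> d) -> a): min(1, 1 − 0.93 + 0.01) = 0.08
((((((((((((((((~a -> b) -> d) -> ~a) -> d) -> d) -> b) -> b) -> a) -> a) -> a) -> b) -> b) -> a) -> d) -> a) -> a): min(1, 1 − 0.08 + 0.01) = 0.93

0.93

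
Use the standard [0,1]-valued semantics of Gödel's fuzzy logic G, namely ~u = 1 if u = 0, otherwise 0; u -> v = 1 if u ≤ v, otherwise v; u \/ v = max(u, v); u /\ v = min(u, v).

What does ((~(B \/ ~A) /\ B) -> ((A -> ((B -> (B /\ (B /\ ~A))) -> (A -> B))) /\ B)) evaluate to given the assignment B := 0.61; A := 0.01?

~A: Gödel ¬ of 0.01 = 0 (operand ≠ 0)
(B \/ ~A) = max(0.61, 0) = 0.61
~(B \/ ~A): Gödel ¬ of 0.61 = 0 (operand ≠ 0)
(~(B \/ ~A) /\ B) = min(0, 0.61) = 0
~A: Gödel ¬ of 0.01 = 0 (operand ≠ 0)
(B /\ ~A) = min(0.61, 0) = 0
(B /\ (B /\ ~A)) = min(0.61, 0) = 0
(B -> (B /\ (B /\ ~A))): 0.61 > 0, so result = 0
(A -> B): 0.01 ≤ 0.61, so result = 1
((B -> (B /\ (B /\ ~A))) -> (A -> B)): 0 ≤ 1, so result = 1
(A -> ((B -> (B /\ (B /\ ~A))) -> (A -> B))): 0.01 ≤ 1, so result = 1
((A -> ((B -> (B /\ (B /\ ~A))) -> (A -> B))) /\ B) = min(1, 0.61) = 0.61
((~(B \/ ~A) /\ B) -> ((A -> ((B -> (B /\ (B /\ ~A))) -> (A -> B))) /\ B)): 0 ≤ 0.61, so result = 1

1.00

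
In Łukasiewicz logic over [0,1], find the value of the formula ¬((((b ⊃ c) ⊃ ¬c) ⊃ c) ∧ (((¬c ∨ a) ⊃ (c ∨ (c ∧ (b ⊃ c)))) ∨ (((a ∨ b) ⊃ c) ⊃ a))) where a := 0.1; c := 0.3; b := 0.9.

(b ⊃ c): min(1, 1 − 0.9 + 0.3) = 0.4
¬c: Łukasiewicz ¬ gives 1 − 0.3 = 0.7
((b ⊃ c) ⊃ ¬c): min(1, 1 − 0.4 + 0.7) = 1
(((b ⊃ c) ⊃ ¬c) ⊃ c): min(1, 1 − 1 + 0.3) = 0.3
¬c: Łukasiewicz ¬ gives 1 − 0.3 = 0.7
(¬c ∨ a) = max(0.7, 0.1) = 0.7
(b ⊃ c): min(1, 1 − 0.9 + 0.3) = 0.4
(c ∧ (b ⊃ c)) = min(0.3, 0.4) = 0.3
(c ∨ (c ∧ (b ⊃ c))) = max(0.3, 0.3) = 0.3
((¬c ∨ a) ⊃ (c ∨ (c ∧ (b ⊃ c)))): min(1, 1 − 0.7 + 0.3) = 0.6
(a ∨ b) = max(0.1, 0.9) = 0.9
((a ∨ b) ⊃ c): min(1, 1 − 0.9 + 0.3) = 0.4
(((a ∨ b) ⊃ c) ⊃ a): min(1, 1 − 0.4 + 0.1) = 0.7
(((¬c ∨ a) ⊃ (c ∨ (c ∧ (b ⊃ c)))) ∨ (((a ∨ b) ⊃ c) ⊃ a)) = max(0.6, 0.7) = 0.7
((((b ⊃ c) ⊃ ¬c) ⊃ c) ∧ (((¬c ∨ a) ⊃ (c ∨ (c ∧ (b ⊃ c)))) ∨ (((a ∨ b) ⊃ c) ⊃ a))) = min(0.3, 0.7) = 0.3
¬((((b ⊃ c) ⊃ ¬c) ⊃ c) ∧ (((¬c ∨ a) ⊃ (c ∨ (c ∧ (b ⊃ c)))) ∨ (((a ∨ b) ⊃ c) ⊃ a))): Łukasiewicz ¬ gives 1 − 0.3 = 0.7

0.70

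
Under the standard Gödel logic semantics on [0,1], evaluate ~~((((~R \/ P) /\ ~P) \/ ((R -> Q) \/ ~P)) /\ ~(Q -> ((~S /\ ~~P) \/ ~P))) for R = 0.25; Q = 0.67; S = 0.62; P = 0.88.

~R: Gödel ¬ of 0.25 = 0 (operand ≠ 0)
(~R \/ P) = max(0, 0.88) = 0.88
~P: Gödel ¬ of 0.88 = 0 (operand ≠ 0)
((~R \/ P) /\ ~P) = min(0.88, 0) = 0
(R -> Q): 0.25 ≤ 0.67, so result = 1
~P: Gödel ¬ of 0.88 = 0 (operand ≠ 0)
((R -> Q) \/ ~P) = max(1, 0) = 1
(((~R \/ P) /\ ~P) \/ ((R -> Q) \/ ~P)) = max(0, 1) = 1
~S: Gödel ¬ of 0.62 = 0 (operand ≠ 0)
~P: Gödel ¬ of 0.88 = 0 (operand ≠ 0)
~~P: Gödel ¬ of 0 = 1 (operand is 0)
(~S /\ ~~P) = min(0, 1) = 0
~P: Gödel ¬ of 0.88 = 0 (operand ≠ 0)
((~S /\ ~~P) \/ ~P) = max(0, 0) = 0
(Q -> ((~S /\ ~~P) \/ ~P)): 0.67 > 0, so result = 0
~(Q -> ((~S /\ ~~P) \/ ~P)): Gödel ¬ of 0 = 1 (operand is 0)
((((~R \/ P) /\ ~P) \/ ((R -> Q) \/ ~P)) /\ ~(Q -> ((~S /\ ~~P) \/ ~P))) = min(1, 1) = 1
~((((~R \/ P) /\ ~P) \/ ((R -> Q) \/ ~P)) /\ ~(Q -> ((~S /\ ~~P) \/ ~P))): Gödel ¬ of 1 = 0 (operand ≠ 0)
~~((((~R \/ P) /\ ~P) \/ ((R -> Q) \/ ~P)) /\ ~(Q -> ((~S /\ ~~P) \/ ~P))): Gödel ¬ of 0 = 1 (operand is 0)

1.00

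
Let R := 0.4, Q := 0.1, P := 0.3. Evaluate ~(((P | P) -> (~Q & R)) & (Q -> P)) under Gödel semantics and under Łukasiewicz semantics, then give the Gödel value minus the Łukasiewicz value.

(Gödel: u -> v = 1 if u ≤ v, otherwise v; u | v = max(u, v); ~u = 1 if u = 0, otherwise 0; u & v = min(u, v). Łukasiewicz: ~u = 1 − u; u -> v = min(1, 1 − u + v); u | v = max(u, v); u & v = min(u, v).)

Gödel evaluation:
  (P | P) = max(0.3, 0.3) = 0.3
  ~Q: Gödel ¬ of 0.1 = 0 (operand ≠ 0)
  (~Q & R) = min(0, 0.4) = 0
  ((P | P) -> (~Q & R)): 0.3 > 0, so result = 0
  (Q -> P): 0.1 ≤ 0.3, so result = 1
  (((P | P) -> (~Q & R)) & (Q -> P)) = min(0, 1) = 0
  ~(((P | P) -> (~Q & R)) & (Q -> P)): Gödel ¬ of 0 = 1 (operand is 0)
  Gödel value = 1
Łukasiewicz evaluation:
  (P | P) = max(0.3, 0.3) = 0.3
  ~Q: Łukasiewicz ¬ gives 1 − 0.1 = 0.9
  (~Q & R) = min(0.9, 0.4) = 0.4
  ((P | P) -> (~Q & R)): min(1, 1 − 0.3 + 0.4) = 1
  (Q -> P): min(1, 1 − 0.1 + 0.3) = 1
  (((P | P) -> (~Q & R)) & (Q -> P)) = min(1, 1) = 1
  ~(((P | P) -> (~Q & R)) & (Q -> P)): Łukasiewicz ¬ gives 1 − 1 = 0
  Łukasiewicz value = 0
Difference: 1 − 0 = 1.00

1.00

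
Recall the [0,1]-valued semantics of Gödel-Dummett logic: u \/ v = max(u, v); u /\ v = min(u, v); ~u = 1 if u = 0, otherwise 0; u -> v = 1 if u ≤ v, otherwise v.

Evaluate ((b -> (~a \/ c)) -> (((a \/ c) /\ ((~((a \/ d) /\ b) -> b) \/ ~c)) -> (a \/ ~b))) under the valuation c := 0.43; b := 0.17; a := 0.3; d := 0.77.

~a: Gödel ¬ of 0.3 = 0 (operand ≠ 0)
(~a \/ c) = max(0, 0.43) = 0.43
(b -> (~a \/ c)): 0.17 ≤ 0.43, so result = 1
(a \/ c) = max(0.3, 0.43) = 0.43
(a \/ d) = max(0.3, 0.77) = 0.77
((a \/ d) /\ b) = min(0.77, 0.17) = 0.17
~((a \/ d) /\ b): Gödel ¬ of 0.17 = 0 (operand ≠ 0)
(~((a \/ d) /\ b) -> b): 0 ≤ 0.17, so result = 1
~c: Gödel ¬ of 0.43 = 0 (operand ≠ 0)
((~((a \/ d) /\ b) -> b) \/ ~c) = max(1, 0) = 1
((a \/ c) /\ ((~((a \/ d) /\ b) -> b) \/ ~c)) = min(0.43, 1) = 0.43
~b: Gödel ¬ of 0.17 = 0 (operand ≠ 0)
(a \/ ~b) = max(0.3, 0) = 0.3
(((a \/ c) /\ ((~((a \/ d) /\ b) -> b) \/ ~c)) -> (a \/ ~b)): 0.43 > 0.3, so result = 0.3
((b -> (~a \/ c)) -> (((a \/ c) /\ ((~((a \/ d) /\ b) -> b) \/ ~c)) -> (a \/ ~b))): 1 > 0.3, so result = 0.3

0.30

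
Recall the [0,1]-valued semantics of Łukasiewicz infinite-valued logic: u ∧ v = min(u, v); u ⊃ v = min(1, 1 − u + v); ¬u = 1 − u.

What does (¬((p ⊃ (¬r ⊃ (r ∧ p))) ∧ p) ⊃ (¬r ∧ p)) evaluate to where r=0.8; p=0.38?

0.58

¬r: Łukasiewicz ¬ gives 1 − 0.8 = 0.2
(r ∧ p) = min(0.8, 0.38) = 0.38
(¬r ⊃ (r ∧ p)): min(1, 1 − 0.2 + 0.38) = 1
(p ⊃ (¬r ⊃ (r ∧ p))): min(1, 1 − 0.38 + 1) = 1
((p ⊃ (¬r ⊃ (r ∧ p))) ∧ p) = min(1, 0.38) = 0.38
¬((p ⊃ (¬r ⊃ (r ∧ p))) ∧ p): Łukasiewicz ¬ gives 1 − 0.38 = 0.62
¬r: Łukasiewicz ¬ gives 1 − 0.8 = 0.2
(¬r ∧ p) = min(0.2, 0.38) = 0.2
(¬((p ⊃ (¬r ⊃ (r ∧ p))) ∧ p) ⊃ (¬r ∧ p)): min(1, 1 − 0.62 + 0.2) = 0.58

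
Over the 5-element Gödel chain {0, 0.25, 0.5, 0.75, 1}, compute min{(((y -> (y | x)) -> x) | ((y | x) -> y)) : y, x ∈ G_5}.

The minimum is attained at y = 0, x = 0.25:
  (y | x) = max(0, 0.25) = 0.25
  (y -> (y | x)): 0 ≤ 0.25, so result = 1
  ((y -> (y | x)) -> x): 1 > 0.25, so result = 0.25
  (y | x) = max(0, 0.25) = 0.25
  ((y | x) -> y): 0.25 > 0, so result = 0
  (((y -> (y | x)) -> x) | ((y | x) -> y)) = max(0.25, 0) = 0.25
Checking all 25 assignments confirms none give a value below 0.25.

0.25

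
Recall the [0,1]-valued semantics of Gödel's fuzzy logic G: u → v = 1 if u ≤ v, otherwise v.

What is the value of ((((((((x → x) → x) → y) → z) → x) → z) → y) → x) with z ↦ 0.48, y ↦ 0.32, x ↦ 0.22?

(x → x): 0.22 ≤ 0.22, so result = 1
((x → x) → x): 1 > 0.22, so result = 0.22
(((x → x) → x) → y): 0.22 ≤ 0.32, so result = 1
((((x → x) → x) → y) → z): 1 > 0.48, so result = 0.48
(((((x → x) → x) → y) → z) → x): 0.48 > 0.22, so result = 0.22
((((((x → x) → x) → y) → z) → x) → z): 0.22 ≤ 0.48, so result = 1
(((((((x → x) → x) → y) → z) → x) → z) → y): 1 > 0.32, so result = 0.32
((((((((x → x) → x) → y) → z) → x) → z) → y) → x): 0.32 > 0.22, so result = 0.22

0.22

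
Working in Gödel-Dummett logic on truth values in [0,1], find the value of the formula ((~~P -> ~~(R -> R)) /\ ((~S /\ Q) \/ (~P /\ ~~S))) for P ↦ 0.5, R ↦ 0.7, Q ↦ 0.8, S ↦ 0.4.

~P: Gödel ¬ of 0.5 = 0 (operand ≠ 0)
~~P: Gödel ¬ of 0 = 1 (operand is 0)
(R -> R): 0.7 ≤ 0.7, so result = 1
~(R -> R): Gödel ¬ of 1 = 0 (operand ≠ 0)
~~(R -> R): Gödel ¬ of 0 = 1 (operand is 0)
(~~P -> ~~(R -> R)): 1 ≤ 1, so result = 1
~S: Gödel ¬ of 0.4 = 0 (operand ≠ 0)
(~S /\ Q) = min(0, 0.8) = 0
~P: Gödel ¬ of 0.5 = 0 (operand ≠ 0)
~S: Gödel ¬ of 0.4 = 0 (operand ≠ 0)
~~S: Gödel ¬ of 0 = 1 (operand is 0)
(~P /\ ~~S) = min(0, 1) = 0
((~S /\ Q) \/ (~P /\ ~~S)) = max(0, 0) = 0
((~~P -> ~~(R -> R)) /\ ((~S /\ Q) \/ (~P /\ ~~S))) = min(1, 0) = 0

0.00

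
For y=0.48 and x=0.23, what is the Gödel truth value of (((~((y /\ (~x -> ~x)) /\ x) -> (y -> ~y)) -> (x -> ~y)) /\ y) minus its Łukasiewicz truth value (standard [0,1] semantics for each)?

Gödel evaluation:
  ~x: Gödel ¬ of 0.23 = 0 (operand ≠ 0)
  ~x: Gödel ¬ of 0.23 = 0 (operand ≠ 0)
  (~x -> ~x): 0 ≤ 0, so result = 1
  (y /\ (~x -> ~x)) = min(0.48, 1) = 0.48
  ((y /\ (~x -> ~x)) /\ x) = min(0.48, 0.23) = 0.23
  ~((y /\ (~x -> ~x)) /\ x): Gödel ¬ of 0.23 = 0 (operand ≠ 0)
  ~y: Gödel ¬ of 0.48 = 0 (operand ≠ 0)
  (y -> ~y): 0.48 > 0, so result = 0
  (~((y /\ (~x -> ~x)) /\ x) -> (y -> ~y)): 0 ≤ 0, so result = 1
  ~y: Gödel ¬ of 0.48 = 0 (operand ≠ 0)
  (x -> ~y): 0.23 > 0, so result = 0
  ((~((y /\ (~x -> ~x)) /\ x) -> (y -> ~y)) -> (x -> ~y)): 1 > 0, so result = 0
  (((~((y /\ (~x -> ~x)) /\ x) -> (y -> ~y)) -> (x -> ~y)) /\ y) = min(0, 0.48) = 0
  Gödel value = 0
Łukasiewicz evaluation:
  ~x: Łukasiewicz ¬ gives 1 − 0.23 = 0.77
  ~x: Łukasiewicz ¬ gives 1 − 0.23 = 0.77
  (~x -> ~x): min(1, 1 − 0.77 + 0.77) = 1
  (y /\ (~x -> ~x)) = min(0.48, 1) = 0.48
  ((y /\ (~x -> ~x)) /\ x) = min(0.48, 0.23) = 0.23
  ~((y /\ (~x -> ~x)) /\ x): Łukasiewicz ¬ gives 1 − 0.23 = 0.77
  ~y: Łukasiewicz ¬ gives 1 − 0.48 = 0.52
  (y -> ~y): min(1, 1 − 0.48 + 0.52) = 1
  (~((y /\ (~x -> ~x)) /\ x) -> (y -> ~y)): min(1, 1 − 0.77 + 1) = 1
  ~y: Łukasiewicz ¬ gives 1 − 0.48 = 0.52
  (x -> ~y): min(1, 1 − 0.23 + 0.52) = 1
  ((~((y /\ (~x -> ~x)) /\ x) -> (y -> ~y)) -> (x -> ~y)): min(1, 1 − 1 + 1) = 1
  (((~((y /\ (~x -> ~x)) /\ x) -> (y -> ~y)) -> (x -> ~y)) /\ y) = min(1, 0.48) = 0.48
  Łukasiewicz value = 0.48
Difference: 0 − 0.48 = -0.48

-0.48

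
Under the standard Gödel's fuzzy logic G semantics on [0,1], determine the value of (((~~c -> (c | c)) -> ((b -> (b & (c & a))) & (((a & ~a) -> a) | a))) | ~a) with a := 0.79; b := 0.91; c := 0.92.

~c: Gödel ¬ of 0.92 = 0 (operand ≠ 0)
~~c: Gödel ¬ of 0 = 1 (operand is 0)
(c | c) = max(0.92, 0.92) = 0.92
(~~c -> (c | c)): 1 > 0.92, so result = 0.92
(c & a) = min(0.92, 0.79) = 0.79
(b & (c & a)) = min(0.91, 0.79) = 0.79
(b -> (b & (c & a))): 0.91 > 0.79, so result = 0.79
~a: Gödel ¬ of 0.79 = 0 (operand ≠ 0)
(a & ~a) = min(0.79, 0) = 0
((a & ~a) -> a): 0 ≤ 0.79, so result = 1
(((a & ~a) -> a) | a) = max(1, 0.79) = 1
((b -> (b & (c & a))) & (((a & ~a) -> a) | a)) = min(0.79, 1) = 0.79
((~~c -> (c | c)) -> ((b -> (b & (c & a))) & (((a & ~a) -> a) | a))): 0.92 > 0.79, so result = 0.79
~a: Gödel ¬ of 0.79 = 0 (operand ≠ 0)
(((~~c -> (c | c)) -> ((b -> (b & (c & a))) & (((a & ~a) -> a) | a))) | ~a) = max(0.79, 0) = 0.79

0.79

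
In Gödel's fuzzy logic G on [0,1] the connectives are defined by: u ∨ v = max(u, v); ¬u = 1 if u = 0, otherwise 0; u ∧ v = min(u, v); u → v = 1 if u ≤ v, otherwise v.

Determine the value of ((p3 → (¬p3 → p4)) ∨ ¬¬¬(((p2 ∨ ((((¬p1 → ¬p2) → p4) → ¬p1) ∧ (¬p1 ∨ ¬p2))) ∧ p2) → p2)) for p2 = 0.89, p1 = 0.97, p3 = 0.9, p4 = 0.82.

1.00

¬p3: Gödel ¬ of 0.9 = 0 (operand ≠ 0)
(¬p3 → p4): 0 ≤ 0.82, so result = 1
(p3 → (¬p3 → p4)): 0.9 ≤ 1, so result = 1
¬p1: Gödel ¬ of 0.97 = 0 (operand ≠ 0)
¬p2: Gödel ¬ of 0.89 = 0 (operand ≠ 0)
(¬p1 → ¬p2): 0 ≤ 0, so result = 1
((¬p1 → ¬p2) → p4): 1 > 0.82, so result = 0.82
¬p1: Gödel ¬ of 0.97 = 0 (operand ≠ 0)
(((¬p1 → ¬p2) → p4) → ¬p1): 0.82 > 0, so result = 0
¬p1: Gödel ¬ of 0.97 = 0 (operand ≠ 0)
¬p2: Gödel ¬ of 0.89 = 0 (operand ≠ 0)
(¬p1 ∨ ¬p2) = max(0, 0) = 0
((((¬p1 → ¬p2) → p4) → ¬p1) ∧ (¬p1 ∨ ¬p2)) = min(0, 0) = 0
(p2 ∨ ((((¬p1 → ¬p2) → p4) → ¬p1) ∧ (¬p1 ∨ ¬p2))) = max(0.89, 0) = 0.89
((p2 ∨ ((((¬p1 → ¬p2) → p4) → ¬p1) ∧ (¬p1 ∨ ¬p2))) ∧ p2) = min(0.89, 0.89) = 0.89
(((p2 ∨ ((((¬p1 → ¬p2) → p4) → ¬p1) ∧ (¬p1 ∨ ¬p2))) ∧ p2) → p2): 0.89 ≤ 0.89, so result = 1
¬(((p2 ∨ ((((¬p1 → ¬p2) → p4) → ¬p1) ∧ (¬p1 ∨ ¬p2))) ∧ p2) → p2): Gödel ¬ of 1 = 0 (operand ≠ 0)
¬¬(((p2 ∨ ((((¬p1 → ¬p2) → p4) → ¬p1) ∧ (¬p1 ∨ ¬p2))) ∧ p2) → p2): Gödel ¬ of 0 = 1 (operand is 0)
¬¬¬(((p2 ∨ ((((¬p1 → ¬p2) → p4) → ¬p1) ∧ (¬p1 ∨ ¬p2))) ∧ p2) → p2): Gödel ¬ of 1 = 0 (operand ≠ 0)
((p3 → (¬p3 → p4)) ∨ ¬¬¬(((p2 ∨ ((((¬p1 → ¬p2) → p4) → ¬p1) ∧ (¬p1 ∨ ¬p2))) ∧ p2) → p2)) = max(1, 0) = 1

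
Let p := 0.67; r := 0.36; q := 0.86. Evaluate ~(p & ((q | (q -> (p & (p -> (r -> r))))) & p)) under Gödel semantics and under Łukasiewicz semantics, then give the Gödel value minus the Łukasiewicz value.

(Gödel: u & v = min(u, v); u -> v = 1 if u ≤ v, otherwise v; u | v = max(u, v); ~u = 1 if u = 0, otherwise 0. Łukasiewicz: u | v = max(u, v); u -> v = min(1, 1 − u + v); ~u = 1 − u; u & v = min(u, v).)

-0.33

Gödel evaluation:
  (r -> r): 0.36 ≤ 0.36, so result = 1
  (p -> (r -> r)): 0.67 ≤ 1, so result = 1
  (p & (p -> (r -> r))) = min(0.67, 1) = 0.67
  (q -> (p & (p -> (r -> r)))): 0.86 > 0.67, so result = 0.67
  (q | (q -> (p & (p -> (r -> r))))) = max(0.86, 0.67) = 0.86
  ((q | (q -> (p & (p -> (r -> r))))) & p) = min(0.86, 0.67) = 0.67
  (p & ((q | (q -> (p & (p -> (r -> r))))) & p)) = min(0.67, 0.67) = 0.67
  ~(p & ((q | (q -> (p & (p -> (r -> r))))) & p)): Gödel ¬ of 0.67 = 0 (operand ≠ 0)
  Gödel value = 0
Łukasiewicz evaluation:
  (r -> r): min(1, 1 − 0.36 + 0.36) = 1
  (p -> (r -> r)): min(1, 1 − 0.67 + 1) = 1
  (p & (p -> (r -> r))) = min(0.67, 1) = 0.67
  (q -> (p & (p -> (r -> r)))): min(1, 1 − 0.86 + 0.67) = 0.81
  (q | (q -> (p & (p -> (r -> r))))) = max(0.86, 0.81) = 0.86
  ((q | (q -> (p & (p -> (r -> r))))) & p) = min(0.86, 0.67) = 0.67
  (p & ((q | (q -> (p & (p -> (r -> r))))) & p)) = min(0.67, 0.67) = 0.67
  ~(p & ((q | (q -> (p & (p -> (r -> r))))) & p)): Łukasiewicz ¬ gives 1 − 0.67 = 0.33
  Łukasiewicz value = 0.33
Difference: 0 − 0.33 = -0.33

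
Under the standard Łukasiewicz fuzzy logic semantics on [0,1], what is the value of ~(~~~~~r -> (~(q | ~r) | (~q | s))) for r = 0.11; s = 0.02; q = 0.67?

0.56

~r: Łukasiewicz ¬ gives 1 − 0.11 = 0.89
~~r: Łukasiewicz ¬ gives 1 − 0.89 = 0.11
~~~r: Łukasiewicz ¬ gives 1 − 0.11 = 0.89
~~~~r: Łukasiewicz ¬ gives 1 − 0.89 = 0.11
~~~~~r: Łukasiewicz ¬ gives 1 − 0.11 = 0.89
~r: Łukasiewicz ¬ gives 1 − 0.11 = 0.89
(q | ~r) = max(0.67, 0.89) = 0.89
~(q | ~r): Łukasiewicz ¬ gives 1 − 0.89 = 0.11
~q: Łukasiewicz ¬ gives 1 − 0.67 = 0.33
(~q | s) = max(0.33, 0.02) = 0.33
(~(q | ~r) | (~q | s)) = max(0.11, 0.33) = 0.33
(~~~~~r -> (~(q | ~r) | (~q | s))): min(1, 1 − 0.89 + 0.33) = 0.44
~(~~~~~r -> (~(q | ~r) | (~q | s))): Łukasiewicz ¬ gives 1 − 0.44 = 0.56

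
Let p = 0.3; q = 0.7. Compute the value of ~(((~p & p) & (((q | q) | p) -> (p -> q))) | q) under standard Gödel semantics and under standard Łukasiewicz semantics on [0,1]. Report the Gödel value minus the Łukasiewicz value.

-0.30

Gödel evaluation:
  ~p: Gödel ¬ of 0.3 = 0 (operand ≠ 0)
  (~p & p) = min(0, 0.3) = 0
  (q | q) = max(0.7, 0.7) = 0.7
  ((q | q) | p) = max(0.7, 0.3) = 0.7
  (p -> q): 0.3 ≤ 0.7, so result = 1
  (((q | q) | p) -> (p -> q)): 0.7 ≤ 1, so result = 1
  ((~p & p) & (((q | q) | p) -> (p -> q))) = min(0, 1) = 0
  (((~p & p) & (((q | q) | p) -> (p -> q))) | q) = max(0, 0.7) = 0.7
  ~(((~p & p) & (((q | q) | p) -> (p -> q))) | q): Gödel ¬ of 0.7 = 0 (operand ≠ 0)
  Gödel value = 0
Łukasiewicz evaluation:
  ~p: Łukasiewicz ¬ gives 1 − 0.3 = 0.7
  (~p & p) = min(0.7, 0.3) = 0.3
  (q | q) = max(0.7, 0.7) = 0.7
  ((q | q) | p) = max(0.7, 0.3) = 0.7
  (p -> q): min(1, 1 − 0.3 + 0.7) = 1
  (((q | q) | p) -> (p -> q)): min(1, 1 − 0.7 + 1) = 1
  ((~p & p) & (((q | q) | p) -> (p -> q))) = min(0.3, 1) = 0.3
  (((~p & p) & (((q | q) | p) -> (p -> q))) | q) = max(0.3, 0.7) = 0.7
  ~(((~p & p) & (((q | q) | p) -> (p -> q))) | q): Łukasiewicz ¬ gives 1 − 0.7 = 0.3
  Łukasiewicz value = 0.3
Difference: 0 − 0.3 = -0.30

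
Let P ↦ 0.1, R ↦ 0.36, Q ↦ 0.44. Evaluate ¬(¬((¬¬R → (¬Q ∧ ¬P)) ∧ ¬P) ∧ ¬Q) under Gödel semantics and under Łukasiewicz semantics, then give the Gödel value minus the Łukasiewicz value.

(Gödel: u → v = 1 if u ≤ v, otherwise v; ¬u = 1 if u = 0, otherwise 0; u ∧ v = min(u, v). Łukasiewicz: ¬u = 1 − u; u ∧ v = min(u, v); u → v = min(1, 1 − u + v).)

Gödel evaluation:
  ¬R: Gödel ¬ of 0.36 = 0 (operand ≠ 0)
  ¬¬R: Gödel ¬ of 0 = 1 (operand is 0)
  ¬Q: Gödel ¬ of 0.44 = 0 (operand ≠ 0)
  ¬P: Gödel ¬ of 0.1 = 0 (operand ≠ 0)
  (¬Q ∧ ¬P) = min(0, 0) = 0
  (¬¬R → (¬Q ∧ ¬P)): 1 > 0, so result = 0
  ¬P: Gödel ¬ of 0.1 = 0 (operand ≠ 0)
  ((¬¬R → (¬Q ∧ ¬P)) ∧ ¬P) = min(0, 0) = 0
  ¬((¬¬R → (¬Q ∧ ¬P)) ∧ ¬P): Gödel ¬ of 0 = 1 (operand is 0)
  ¬Q: Gödel ¬ of 0.44 = 0 (operand ≠ 0)
  (¬((¬¬R → (¬Q ∧ ¬P)) ∧ ¬P) ∧ ¬Q) = min(1, 0) = 0
  ¬(¬((¬¬R → (¬Q ∧ ¬P)) ∧ ¬P) ∧ ¬Q): Gödel ¬ of 0 = 1 (operand is 0)
  Gödel value = 1
Łukasiewicz evaluation:
  ¬R: Łukasiewicz ¬ gives 1 − 0.36 = 0.64
  ¬¬R: Łukasiewicz ¬ gives 1 − 0.64 = 0.36
  ¬Q: Łukasiewicz ¬ gives 1 − 0.44 = 0.56
  ¬P: Łukasiewicz ¬ gives 1 − 0.1 = 0.9
  (¬Q ∧ ¬P) = min(0.56, 0.9) = 0.56
  (¬¬R → (¬Q ∧ ¬P)): min(1, 1 − 0.36 + 0.56) = 1
  ¬P: Łukasiewicz ¬ gives 1 − 0.1 = 0.9
  ((¬¬R → (¬Q ∧ ¬P)) ∧ ¬P) = min(1, 0.9) = 0.9
  ¬((¬¬R → (¬Q ∧ ¬P)) ∧ ¬P): Łukasiewicz ¬ gives 1 − 0.9 = 0.1
  ¬Q: Łukasiewicz ¬ gives 1 − 0.44 = 0.56
  (¬((¬¬R → (¬Q ∧ ¬P)) ∧ ¬P) ∧ ¬Q) = min(0.1, 0.56) = 0.1
  ¬(¬((¬¬R → (¬Q ∧ ¬P)) ∧ ¬P) ∧ ¬Q): Łukasiewicz ¬ gives 1 − 0.1 = 0.9
  Łukasiewicz value = 0.9
Difference: 1 − 0.9 = 0.10

0.10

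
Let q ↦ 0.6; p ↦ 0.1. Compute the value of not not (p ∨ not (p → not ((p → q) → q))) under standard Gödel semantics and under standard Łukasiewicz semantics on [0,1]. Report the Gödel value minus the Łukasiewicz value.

Gödel evaluation:
  (p → q): 0.1 ≤ 0.6, so result = 1
  ((p → q) → q): 1 > 0.6, so result = 0.6
  not ((p → q) → q): Gödel ¬ of 0.6 = 0 (operand ≠ 0)
  (p → not ((p → q) → q)): 0.1 > 0, so result = 0
  not (p → not ((p → q) → q)): Gödel ¬ of 0 = 1 (operand is 0)
  (p ∨ not (p → not ((p → q) → q))) = max(0.1, 1) = 1
  not (p ∨ not (p → not ((p → q) → q))): Gödel ¬ of 1 = 0 (operand ≠ 0)
  not not (p ∨ not (p → not ((p → q) → q))): Gödel ¬ of 0 = 1 (operand is 0)
  Gödel value = 1
Łukasiewicz evaluation:
  (p → q): min(1, 1 − 0.1 + 0.6) = 1
  ((p → q) → q): min(1, 1 − 1 + 0.6) = 0.6
  not ((p → q) → q): Łukasiewicz ¬ gives 1 − 0.6 = 0.4
  (p → not ((p → q) → q)): min(1, 1 − 0.1 + 0.4) = 1
  not (p → not ((p → q) → q)): Łukasiewicz ¬ gives 1 − 1 = 0
  (p ∨ not (p → not ((p → q) → q))) = max(0.1, 0) = 0.1
  not (p ∨ not (p → not ((p → q) → q))): Łukasiewicz ¬ gives 1 − 0.1 = 0.9
  not not (p ∨ not (p → not ((p → q) → q))): Łukasiewicz ¬ gives 1 − 0.9 = 0.1
  Łukasiewicz value = 0.1
Difference: 1 − 0.1 = 0.90

0.90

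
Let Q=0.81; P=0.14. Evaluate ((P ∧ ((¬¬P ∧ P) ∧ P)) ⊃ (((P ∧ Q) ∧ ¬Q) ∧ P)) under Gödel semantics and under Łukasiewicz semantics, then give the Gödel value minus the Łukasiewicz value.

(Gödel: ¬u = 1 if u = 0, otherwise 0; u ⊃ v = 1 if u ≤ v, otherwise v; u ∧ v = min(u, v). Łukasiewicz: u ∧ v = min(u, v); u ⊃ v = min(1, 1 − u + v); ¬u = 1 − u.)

Gödel evaluation:
  ¬P: Gödel ¬ of 0.14 = 0 (operand ≠ 0)
  ¬¬P: Gödel ¬ of 0 = 1 (operand is 0)
  (¬¬P ∧ P) = min(1, 0.14) = 0.14
  ((¬¬P ∧ P) ∧ P) = min(0.14, 0.14) = 0.14
  (P ∧ ((¬¬P ∧ P) ∧ P)) = min(0.14, 0.14) = 0.14
  (P ∧ Q) = min(0.14, 0.81) = 0.14
  ¬Q: Gödel ¬ of 0.81 = 0 (operand ≠ 0)
  ((P ∧ Q) ∧ ¬Q) = min(0.14, 0) = 0
  (((P ∧ Q) ∧ ¬Q) ∧ P) = min(0, 0.14) = 0
  ((P ∧ ((¬¬P ∧ P) ∧ P)) ⊃ (((P ∧ Q) ∧ ¬Q) ∧ P)): 0.14 > 0, so result = 0
  Gödel value = 0
Łukasiewicz evaluation:
  ¬P: Łukasiewicz ¬ gives 1 − 0.14 = 0.86
  ¬¬P: Łukasiewicz ¬ gives 1 − 0.86 = 0.14
  (¬¬P ∧ P) = min(0.14, 0.14) = 0.14
  ((¬¬P ∧ P) ∧ P) = min(0.14, 0.14) = 0.14
  (P ∧ ((¬¬P ∧ P) ∧ P)) = min(0.14, 0.14) = 0.14
  (P ∧ Q) = min(0.14, 0.81) = 0.14
  ¬Q: Łukasiewicz ¬ gives 1 − 0.81 = 0.19
  ((P ∧ Q) ∧ ¬Q) = min(0.14, 0.19) = 0.14
  (((P ∧ Q) ∧ ¬Q) ∧ P) = min(0.14, 0.14) = 0.14
  ((P ∧ ((¬¬P ∧ P) ∧ P)) ⊃ (((P ∧ Q) ∧ ¬Q) ∧ P)): min(1, 1 − 0.14 + 0.14) = 1
  Łukasiewicz value = 1
Difference: 0 − 1 = -1.00

-1.00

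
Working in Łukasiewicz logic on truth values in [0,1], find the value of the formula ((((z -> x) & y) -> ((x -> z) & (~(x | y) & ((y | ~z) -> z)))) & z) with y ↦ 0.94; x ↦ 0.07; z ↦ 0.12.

0.12

(z -> x): min(1, 1 − 0.12 + 0.07) = 0.95
((z -> x) & y) = min(0.95, 0.94) = 0.94
(x -> z): min(1, 1 − 0.07 + 0.12) = 1
(x | y) = max(0.07, 0.94) = 0.94
~(x | y): Łukasiewicz ¬ gives 1 − 0.94 = 0.06
~z: Łukasiewicz ¬ gives 1 − 0.12 = 0.88
(y | ~z) = max(0.94, 0.88) = 0.94
((y | ~z) -> z): min(1, 1 − 0.94 + 0.12) = 0.18
(~(x | y) & ((y | ~z) -> z)) = min(0.06, 0.18) = 0.06
((x -> z) & (~(x | y) & ((y | ~z) -> z))) = min(1, 0.06) = 0.06
(((z -> x) & y) -> ((x -> z) & (~(x | y) & ((y | ~z) -> z)))): min(1, 1 − 0.94 + 0.06) = 0.12
((((z -> x) & y) -> ((x -> z) & (~(x | y) & ((y | ~z) -> z)))) & z) = min(0.12, 0.12) = 0.12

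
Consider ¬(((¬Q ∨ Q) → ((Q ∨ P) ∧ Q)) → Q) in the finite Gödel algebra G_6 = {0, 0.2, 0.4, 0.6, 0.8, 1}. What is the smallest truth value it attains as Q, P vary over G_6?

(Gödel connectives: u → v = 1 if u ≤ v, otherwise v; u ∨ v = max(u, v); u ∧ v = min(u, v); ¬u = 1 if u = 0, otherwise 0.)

The minimum is attained at Q = 0, P = 0:
  ¬Q: Gödel ¬ of 0 = 1 (operand is 0)
  (¬Q ∨ Q) = max(1, 0) = 1
  (Q ∨ P) = max(0, 0) = 0
  ((Q ∨ P) ∧ Q) = min(0, 0) = 0
  ((¬Q ∨ Q) → ((Q ∨ P) ∧ Q)): 1 > 0, so result = 0
  (((¬Q ∨ Q) → ((Q ∨ P) ∧ Q)) → Q): 0 ≤ 0, so result = 1
  ¬(((¬Q ∨ Q) → ((Q ∨ P) ∧ Q)) → Q): Gödel ¬ of 1 = 0 (operand ≠ 0)
Checking all 36 assignments confirms none give a value below 0.00.

0.00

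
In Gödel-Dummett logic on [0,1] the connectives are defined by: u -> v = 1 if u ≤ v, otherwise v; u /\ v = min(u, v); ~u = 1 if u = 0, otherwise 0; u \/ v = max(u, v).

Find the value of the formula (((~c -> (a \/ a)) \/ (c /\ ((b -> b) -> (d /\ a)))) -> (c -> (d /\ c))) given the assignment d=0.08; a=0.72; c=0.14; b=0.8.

~c: Gödel ¬ of 0.14 = 0 (operand ≠ 0)
(a \/ a) = max(0.72, 0.72) = 0.72
(~c -> (a \/ a)): 0 ≤ 0.72, so result = 1
(b -> b): 0.8 ≤ 0.8, so result = 1
(d /\ a) = min(0.08, 0.72) = 0.08
((b -> b) -> (d /\ a)): 1 > 0.08, so result = 0.08
(c /\ ((b -> b) -> (d /\ a))) = min(0.14, 0.08) = 0.08
((~c -> (a \/ a)) \/ (c /\ ((b -> b) -> (d /\ a)))) = max(1, 0.08) = 1
(d /\ c) = min(0.08, 0.14) = 0.08
(c -> (d /\ c)): 0.14 > 0.08, so result = 0.08
(((~c -> (a \/ a)) \/ (c /\ ((b -> b) -> (d /\ a)))) -> (c -> (d /\ c))): 1 > 0.08, so result = 0.08

0.08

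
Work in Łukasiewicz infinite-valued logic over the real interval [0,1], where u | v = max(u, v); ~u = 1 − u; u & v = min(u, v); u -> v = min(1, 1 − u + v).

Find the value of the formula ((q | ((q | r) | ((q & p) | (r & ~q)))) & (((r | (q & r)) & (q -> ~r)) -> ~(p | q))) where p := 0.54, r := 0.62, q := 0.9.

(q | r) = max(0.9, 0.62) = 0.9
(q & p) = min(0.9, 0.54) = 0.54
~q: Łukasiewicz ¬ gives 1 − 0.9 = 0.1
(r & ~q) = min(0.62, 0.1) = 0.1
((q & p) | (r & ~q)) = max(0.54, 0.1) = 0.54
((q | r) | ((q & p) | (r & ~q))) = max(0.9, 0.54) = 0.9
(q | ((q | r) | ((q & p) | (r & ~q)))) = max(0.9, 0.9) = 0.9
(q & r) = min(0.9, 0.62) = 0.62
(r | (q & r)) = max(0.62, 0.62) = 0.62
~r: Łukasiewicz ¬ gives 1 − 0.62 = 0.38
(q -> ~r): min(1, 1 − 0.9 + 0.38) = 0.48
((r | (q & r)) & (q -> ~r)) = min(0.62, 0.48) = 0.48
(p | q) = max(0.54, 0.9) = 0.9
~(p | q): Łukasiewicz ¬ gives 1 − 0.9 = 0.1
(((r | (q & r)) & (q -> ~r)) -> ~(p | q)): min(1, 1 − 0.48 + 0.1) = 0.62
((q | ((q | r) | ((q & p) | (r & ~q)))) & (((r | (q & r)) & (q -> ~r)) -> ~(p | q))) = min(0.9, 0.62) = 0.62

0.62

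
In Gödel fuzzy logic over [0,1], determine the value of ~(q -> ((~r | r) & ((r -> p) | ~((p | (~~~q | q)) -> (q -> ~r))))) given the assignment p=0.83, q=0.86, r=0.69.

0.00

~r: Gödel ¬ of 0.69 = 0 (operand ≠ 0)
(~r | r) = max(0, 0.69) = 0.69
(r -> p): 0.69 ≤ 0.83, so result = 1
~q: Gödel ¬ of 0.86 = 0 (operand ≠ 0)
~~q: Gödel ¬ of 0 = 1 (operand is 0)
~~~q: Gödel ¬ of 1 = 0 (operand ≠ 0)
(~~~q | q) = max(0, 0.86) = 0.86
(p | (~~~q | q)) = max(0.83, 0.86) = 0.86
~r: Gödel ¬ of 0.69 = 0 (operand ≠ 0)
(q -> ~r): 0.86 > 0, so result = 0
((p | (~~~q | q)) -> (q -> ~r)): 0.86 > 0, so result = 0
~((p | (~~~q | q)) -> (q -> ~r)): Gödel ¬ of 0 = 1 (operand is 0)
((r -> p) | ~((p | (~~~q | q)) -> (q -> ~r))) = max(1, 1) = 1
((~r | r) & ((r -> p) | ~((p | (~~~q | q)) -> (q -> ~r)))) = min(0.69, 1) = 0.69
(q -> ((~r | r) & ((r -> p) | ~((p | (~~~q | q)) -> (q -> ~r))))): 0.86 > 0.69, so result = 0.69
~(q -> ((~r | r) & ((r -> p) | ~((p | (~~~q | q)) -> (q -> ~r))))): Gödel ¬ of 0.69 = 0 (operand ≠ 0)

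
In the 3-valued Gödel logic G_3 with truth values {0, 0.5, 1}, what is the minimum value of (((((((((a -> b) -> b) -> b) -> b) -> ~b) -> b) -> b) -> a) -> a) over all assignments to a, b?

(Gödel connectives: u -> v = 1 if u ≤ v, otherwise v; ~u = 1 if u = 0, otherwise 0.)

The minimum is attained at a = 0.5, b = 0.5:
  (a -> b): 0.5 ≤ 0.5, so result = 1
  ((a -> b) -> b): 1 > 0.5, so result = 0.5
  (((a -> b) -> b) -> b): 0.5 ≤ 0.5, so result = 1
  ((((a -> b) -> b) -> b) -> b): 1 > 0.5, so result = 0.5
  ~b: Gödel ¬ of 0.5 = 0 (operand ≠ 0)
  (((((a -> b) -> b) -> b) -> b) -> ~b): 0.5 > 0, so result = 0
  ((((((a -> b) -> b) -> b) -> b) -> ~b) -> b): 0 ≤ 0.5, so result = 1
  (((((((a -> b) -> b) -> b) -> b) -> ~b) -> b) -> b): 1 > 0.5, so result = 0.5
  ((((((((a -> b) -> b) -> b) -> b) -> ~b) -> b) -> b) -> a): 0.5 ≤ 0.5, so result = 1
  (((((((((a -> b) -> b) -> b) -> b) -> ~b) -> b) -> b) -> a) -> a): 1 > 0.5, so result = 0.5
Checking all 9 assignments confirms none give a value below 0.50.

0.50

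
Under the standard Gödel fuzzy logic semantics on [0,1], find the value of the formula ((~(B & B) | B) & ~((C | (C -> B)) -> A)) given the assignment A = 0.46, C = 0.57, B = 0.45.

(B & B) = min(0.45, 0.45) = 0.45
~(B & B): Gödel ¬ of 0.45 = 0 (operand ≠ 0)
(~(B & B) | B) = max(0, 0.45) = 0.45
(C -> B): 0.57 > 0.45, so result = 0.45
(C | (C -> B)) = max(0.57, 0.45) = 0.57
((C | (C -> B)) -> A): 0.57 > 0.46, so result = 0.46
~((C | (C -> B)) -> A): Gödel ¬ of 0.46 = 0 (operand ≠ 0)
((~(B & B) | B) & ~((C | (C -> B)) -> A)) = min(0.45, 0) = 0

0.00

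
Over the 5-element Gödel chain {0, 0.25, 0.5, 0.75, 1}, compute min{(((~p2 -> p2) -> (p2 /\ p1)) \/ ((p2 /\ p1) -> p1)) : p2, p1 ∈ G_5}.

1.00

Every assignment gives 1. For instance at p2 = 0, p1 = 0:
  ~p2: Gödel ¬ of 0 = 1 (operand is 0)
  (~p2 -> p2): 1 > 0, so result = 0
  (p2 /\ p1) = min(0, 0) = 0
  ((~p2 -> p2) -> (p2 /\ p1)): 0 ≤ 0, so result = 1
  (p2 /\ p1) = min(0, 0) = 0
  ((p2 /\ p1) -> p1): 0 ≤ 0, so result = 1
  (((~p2 -> p2) -> (p2 /\ p1)) \/ ((p2 /\ p1) -> p1)) = max(1, 1) = 1
All 25 assignments give value 1 — the formula is a G_5-tautology.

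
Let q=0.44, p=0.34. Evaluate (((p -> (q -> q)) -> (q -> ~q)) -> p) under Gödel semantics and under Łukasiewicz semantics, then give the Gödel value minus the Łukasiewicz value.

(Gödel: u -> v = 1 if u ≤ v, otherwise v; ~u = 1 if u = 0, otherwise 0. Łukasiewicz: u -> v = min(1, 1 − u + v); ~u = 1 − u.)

Gödel evaluation:
  (q -> q): 0.44 ≤ 0.44, so result = 1
  (p -> (q -> q)): 0.34 ≤ 1, so result = 1
  ~q: Gödel ¬ of 0.44 = 0 (operand ≠ 0)
  (q -> ~q): 0.44 > 0, so result = 0
  ((p -> (q -> q)) -> (q -> ~q)): 1 > 0, so result = 0
  (((p -> (q -> q)) -> (q -> ~q)) -> p): 0 ≤ 0.34, so result = 1
  Gödel value = 1
Łukasiewicz evaluation:
  (q -> q): min(1, 1 − 0.44 + 0.44) = 1
  (p -> (q -> q)): min(1, 1 − 0.34 + 1) = 1
  ~q: Łukasiewicz ¬ gives 1 − 0.44 = 0.56
  (q -> ~q): min(1, 1 − 0.44 + 0.56) = 1
  ((p -> (q -> q)) -> (q -> ~q)): min(1, 1 − 1 + 1) = 1
  (((p -> (q -> q)) -> (q -> ~q)) -> p): min(1, 1 − 1 + 0.34) = 0.34
  Łukasiewicz value = 0.34
Difference: 1 − 0.34 = 0.66

0.66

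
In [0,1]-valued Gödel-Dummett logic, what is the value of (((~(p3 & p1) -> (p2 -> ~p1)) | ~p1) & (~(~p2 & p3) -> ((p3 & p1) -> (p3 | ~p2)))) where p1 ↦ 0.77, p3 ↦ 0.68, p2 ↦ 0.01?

(p3 & p1) = min(0.68, 0.77) = 0.68
~(p3 & p1): Gödel ¬ of 0.68 = 0 (operand ≠ 0)
~p1: Gödel ¬ of 0.77 = 0 (operand ≠ 0)
(p2 -> ~p1): 0.01 > 0, so result = 0
(~(p3 & p1) -> (p2 -> ~p1)): 0 ≤ 0, so result = 1
~p1: Gödel ¬ of 0.77 = 0 (operand ≠ 0)
((~(p3 & p1) -> (p2 -> ~p1)) | ~p1) = max(1, 0) = 1
~p2: Gödel ¬ of 0.01 = 0 (operand ≠ 0)
(~p2 & p3) = min(0, 0.68) = 0
~(~p2 & p3): Gödel ¬ of 0 = 1 (operand is 0)
(p3 & p1) = min(0.68, 0.77) = 0.68
~p2: Gödel ¬ of 0.01 = 0 (operand ≠ 0)
(p3 | ~p2) = max(0.68, 0) = 0.68
((p3 & p1) -> (p3 | ~p2)): 0.68 ≤ 0.68, so result = 1
(~(~p2 & p3) -> ((p3 & p1) -> (p3 | ~p2))): 1 ≤ 1, so result = 1
(((~(p3 & p1) -> (p2 -> ~p1)) | ~p1) & (~(~p2 & p3) -> ((p3 & p1) -> (p3 | ~p2)))) = min(1, 1) = 1

1.00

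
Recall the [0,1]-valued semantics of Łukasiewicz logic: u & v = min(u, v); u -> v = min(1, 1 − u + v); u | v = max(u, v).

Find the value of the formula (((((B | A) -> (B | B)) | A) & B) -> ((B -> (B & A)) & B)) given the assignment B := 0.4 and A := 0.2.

1.00

(B | A) = max(0.4, 0.2) = 0.4
(B | B) = max(0.4, 0.4) = 0.4
((B | A) -> (B | B)): min(1, 1 − 0.4 + 0.4) = 1
(((B | A) -> (B | B)) | A) = max(1, 0.2) = 1
((((B | A) -> (B | B)) | A) & B) = min(1, 0.4) = 0.4
(B & A) = min(0.4, 0.2) = 0.2
(B -> (B & A)): min(1, 1 − 0.4 + 0.2) = 0.8
((B -> (B & A)) & B) = min(0.8, 0.4) = 0.4
(((((B | A) -> (B | B)) | A) & B) -> ((B -> (B & A)) & B)): min(1, 1 − 0.4 + 0.4) = 1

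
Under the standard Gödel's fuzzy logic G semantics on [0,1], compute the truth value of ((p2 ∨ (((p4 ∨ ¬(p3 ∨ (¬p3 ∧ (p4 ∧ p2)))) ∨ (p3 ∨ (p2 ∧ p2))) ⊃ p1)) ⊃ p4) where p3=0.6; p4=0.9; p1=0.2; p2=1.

¬p3: Gödel ¬ of 0.6 = 0 (operand ≠ 0)
(p4 ∧ p2) = min(0.9, 1) = 0.9
(¬p3 ∧ (p4 ∧ p2)) = min(0, 0.9) = 0
(p3 ∨ (¬p3 ∧ (p4 ∧ p2))) = max(0.6, 0) = 0.6
¬(p3 ∨ (¬p3 ∧ (p4 ∧ p2))): Gödel ¬ of 0.6 = 0 (operand ≠ 0)
(p4 ∨ ¬(p3 ∨ (¬p3 ∧ (p4 ∧ p2)))) = max(0.9, 0) = 0.9
(p2 ∧ p2) = min(1, 1) = 1
(p3 ∨ (p2 ∧ p2)) = max(0.6, 1) = 1
((p4 ∨ ¬(p3 ∨ (¬p3 ∧ (p4 ∧ p2)))) ∨ (p3 ∨ (p2 ∧ p2))) = max(0.9, 1) = 1
(((p4 ∨ ¬(p3 ∨ (¬p3 ∧ (p4 ∧ p2)))) ∨ (p3 ∨ (p2 ∧ p2))) ⊃ p1): 1 > 0.2, so result = 0.2
(p2 ∨ (((p4 ∨ ¬(p3 ∨ (¬p3 ∧ (p4 ∧ p2)))) ∨ (p3 ∨ (p2 ∧ p2))) ⊃ p1)) = max(1, 0.2) = 1
((p2 ∨ (((p4 ∨ ¬(p3 ∨ (¬p3 ∧ (p4 ∧ p2)))) ∨ (p3 ∨ (p2 ∧ p2))) ⊃ p1)) ⊃ p4): 1 > 0.9, so result = 0.9

0.90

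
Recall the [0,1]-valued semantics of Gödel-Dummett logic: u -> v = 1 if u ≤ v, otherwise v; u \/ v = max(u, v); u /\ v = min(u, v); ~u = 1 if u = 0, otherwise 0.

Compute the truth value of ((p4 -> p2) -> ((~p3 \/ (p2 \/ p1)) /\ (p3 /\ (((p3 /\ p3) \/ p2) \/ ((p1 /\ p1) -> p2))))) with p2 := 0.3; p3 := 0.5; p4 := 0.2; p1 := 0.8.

(p4 -> p2): 0.2 ≤ 0.3, so result = 1
~p3: Gödel ¬ of 0.5 = 0 (operand ≠ 0)
(p2 \/ p1) = max(0.3, 0.8) = 0.8
(~p3 \/ (p2 \/ p1)) = max(0, 0.8) = 0.8
(p3 /\ p3) = min(0.5, 0.5) = 0.5
((p3 /\ p3) \/ p2) = max(0.5, 0.3) = 0.5
(p1 /\ p1) = min(0.8, 0.8) = 0.8
((p1 /\ p1) -> p2): 0.8 > 0.3, so result = 0.3
(((p3 /\ p3) \/ p2) \/ ((p1 /\ p1) -> p2)) = max(0.5, 0.3) = 0.5
(p3 /\ (((p3 /\ p3) \/ p2) \/ ((p1 /\ p1) -> p2))) = min(0.5, 0.5) = 0.5
((~p3 \/ (p2 \/ p1)) /\ (p3 /\ (((p3 /\ p3) \/ p2) \/ ((p1 /\ p1) -> p2)))) = min(0.8, 0.5) = 0.5
((p4 -> p2) -> ((~p3 \/ (p2 \/ p1)) /\ (p3 /\ (((p3 /\ p3) \/ p2) \/ ((p1 /\ p1) -> p2))))): 1 > 0.5, so result = 0.5

0.50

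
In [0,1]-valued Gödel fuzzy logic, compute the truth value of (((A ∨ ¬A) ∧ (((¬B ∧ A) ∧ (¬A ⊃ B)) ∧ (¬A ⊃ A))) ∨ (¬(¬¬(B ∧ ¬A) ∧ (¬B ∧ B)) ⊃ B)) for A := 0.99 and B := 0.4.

0.40

¬A: Gödel ¬ of 0.99 = 0 (operand ≠ 0)
(A ∨ ¬A) = max(0.99, 0) = 0.99
¬B: Gödel ¬ of 0.4 = 0 (operand ≠ 0)
(¬B ∧ A) = min(0, 0.99) = 0
¬A: Gödel ¬ of 0.99 = 0 (operand ≠ 0)
(¬A ⊃ B): 0 ≤ 0.4, so result = 1
((¬B ∧ A) ∧ (¬A ⊃ B)) = min(0, 1) = 0
¬A: Gödel ¬ of 0.99 = 0 (operand ≠ 0)
(¬A ⊃ A): 0 ≤ 0.99, so result = 1
(((¬B ∧ A) ∧ (¬A ⊃ B)) ∧ (¬A ⊃ A)) = min(0, 1) = 0
((A ∨ ¬A) ∧ (((¬B ∧ A) ∧ (¬A ⊃ B)) ∧ (¬A ⊃ A))) = min(0.99, 0) = 0
¬A: Gödel ¬ of 0.99 = 0 (operand ≠ 0)
(B ∧ ¬A) = min(0.4, 0) = 0
¬(B ∧ ¬A): Gödel ¬ of 0 = 1 (operand is 0)
¬¬(B ∧ ¬A): Gödel ¬ of 1 = 0 (operand ≠ 0)
¬B: Gödel ¬ of 0.4 = 0 (operand ≠ 0)
(¬B ∧ B) = min(0, 0.4) = 0
(¬¬(B ∧ ¬A) ∧ (¬B ∧ B)) = min(0, 0) = 0
¬(¬¬(B ∧ ¬A) ∧ (¬B ∧ B)): Gödel ¬ of 0 = 1 (operand is 0)
(¬(¬¬(B ∧ ¬A) ∧ (¬B ∧ B)) ⊃ B): 1 > 0.4, so result = 0.4
(((A ∨ ¬A) ∧ (((¬B ∧ A) ∧ (¬A ⊃ B)) ∧ (¬A ⊃ A))) ∨ (¬(¬¬(B ∧ ¬A) ∧ (¬B ∧ B)) ⊃ B)) = max(0, 0.4) = 0.4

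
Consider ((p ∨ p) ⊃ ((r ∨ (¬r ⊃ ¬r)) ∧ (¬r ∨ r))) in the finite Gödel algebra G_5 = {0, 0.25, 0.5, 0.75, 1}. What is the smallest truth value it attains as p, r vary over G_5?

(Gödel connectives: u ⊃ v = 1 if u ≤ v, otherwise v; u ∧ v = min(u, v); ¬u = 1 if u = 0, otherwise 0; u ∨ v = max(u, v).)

The minimum is attained at p = 0.5, r = 0.25:
  (p ∨ p) = max(0.5, 0.5) = 0.5
  ¬r: Gödel ¬ of 0.25 = 0 (operand ≠ 0)
  ¬r: Gödel ¬ of 0.25 = 0 (operand ≠ 0)
  (¬r ⊃ ¬r): 0 ≤ 0, so result = 1
  (r ∨ (¬r ⊃ ¬r)) = max(0.25, 1) = 1
  ¬r: Gödel ¬ of 0.25 = 0 (operand ≠ 0)
  (¬r ∨ r) = max(0, 0.25) = 0.25
  ((r ∨ (¬r ⊃ ¬r)) ∧ (¬r ∨ r)) = min(1, 0.25) = 0.25
  ((p ∨ p) ⊃ ((r ∨ (¬r ⊃ ¬r)) ∧ (¬r ∨ r))): 0.5 > 0.25, so result = 0.25
Checking all 25 assignments confirms none give a value below 0.25.

0.25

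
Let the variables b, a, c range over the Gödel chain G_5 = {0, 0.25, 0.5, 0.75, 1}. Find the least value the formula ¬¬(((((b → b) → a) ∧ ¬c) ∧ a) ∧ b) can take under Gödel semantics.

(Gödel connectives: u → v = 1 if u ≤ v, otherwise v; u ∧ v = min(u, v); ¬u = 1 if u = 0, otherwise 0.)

The minimum is attained at b = 0, a = 0, c = 0:
  (b → b): 0 ≤ 0, so result = 1
  ((b → b) → a): 1 > 0, so result = 0
  ¬c: Gödel ¬ of 0 = 1 (operand is 0)
  (((b → b) → a) ∧ ¬c) = min(0, 1) = 0
  ((((b → b) → a) ∧ ¬c) ∧ a) = min(0, 0) = 0
  (((((b → b) → a) ∧ ¬c) ∧ a) ∧ b) = min(0, 0) = 0
  ¬(((((b → b) → a) ∧ ¬c) ∧ a) ∧ b): Gödel ¬ of 0 = 1 (operand is 0)
  ¬¬(((((b → b) → a) ∧ ¬c) ∧ a) ∧ b): Gödel ¬ of 1 = 0 (operand ≠ 0)
Checking all 125 assignments confirms none give a value below 0.00.

0.00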